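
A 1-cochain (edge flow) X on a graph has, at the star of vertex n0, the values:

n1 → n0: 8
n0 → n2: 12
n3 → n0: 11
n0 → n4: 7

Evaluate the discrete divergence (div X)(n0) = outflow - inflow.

Divergence = sum of outgoing flows = (-8) + 12 + (-11) + 7 = 0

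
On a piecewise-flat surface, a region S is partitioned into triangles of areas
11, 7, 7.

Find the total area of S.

11 + 7 + 7 = 25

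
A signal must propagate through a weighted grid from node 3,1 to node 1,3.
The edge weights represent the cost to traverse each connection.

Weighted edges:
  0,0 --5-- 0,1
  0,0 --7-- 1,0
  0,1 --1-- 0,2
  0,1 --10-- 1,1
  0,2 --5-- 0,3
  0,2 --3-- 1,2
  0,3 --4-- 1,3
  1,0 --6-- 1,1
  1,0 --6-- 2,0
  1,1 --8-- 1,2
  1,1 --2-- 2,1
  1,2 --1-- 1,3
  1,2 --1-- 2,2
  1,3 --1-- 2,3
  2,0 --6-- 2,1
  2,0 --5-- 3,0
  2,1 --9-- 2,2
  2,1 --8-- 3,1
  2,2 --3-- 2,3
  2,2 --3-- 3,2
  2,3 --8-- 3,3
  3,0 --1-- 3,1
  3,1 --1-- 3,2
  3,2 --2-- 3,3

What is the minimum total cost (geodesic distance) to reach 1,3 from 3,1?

Shortest path: 3,1 → 3,2 → 2,2 → 1,2 → 1,3, total weight = 6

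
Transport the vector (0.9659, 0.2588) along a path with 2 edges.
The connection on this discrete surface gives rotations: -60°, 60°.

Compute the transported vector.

Total rotation: (-60°) + 60° = 0°. Final vector: (0.9659, 0.2588)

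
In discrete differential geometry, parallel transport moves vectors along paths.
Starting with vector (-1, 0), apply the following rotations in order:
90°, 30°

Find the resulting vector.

Total rotation: 90° + 30° = 120°. Final vector: (0.5000, -0.8660)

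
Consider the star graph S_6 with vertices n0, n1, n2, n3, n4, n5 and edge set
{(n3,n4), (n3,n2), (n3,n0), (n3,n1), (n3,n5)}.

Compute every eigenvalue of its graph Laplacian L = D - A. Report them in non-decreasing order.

The star S_6 is the complete bipartite graph K_{1,5} (one hub of degree 5, 5 leaves of degree 1). The Laplacian spectrum of K_{p,q} is 0, p (multiplicity q−1), q (multiplicity p−1), p+q. With p = 1, q = 5: 0 once, 1 with multiplicity 4, and 6 once. (Check: trace L = sum of degrees = 10 = 4·1 + 6.)
Laplacian eigenvalues (increasing order): [0.0, 1.0, 1.0, 1.0, 1.0, 6.0]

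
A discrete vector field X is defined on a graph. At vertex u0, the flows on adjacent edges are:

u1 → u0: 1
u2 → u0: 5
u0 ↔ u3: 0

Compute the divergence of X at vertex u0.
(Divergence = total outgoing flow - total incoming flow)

Divergence = sum of outgoing flows = (-1) + (-5) + 0 = -6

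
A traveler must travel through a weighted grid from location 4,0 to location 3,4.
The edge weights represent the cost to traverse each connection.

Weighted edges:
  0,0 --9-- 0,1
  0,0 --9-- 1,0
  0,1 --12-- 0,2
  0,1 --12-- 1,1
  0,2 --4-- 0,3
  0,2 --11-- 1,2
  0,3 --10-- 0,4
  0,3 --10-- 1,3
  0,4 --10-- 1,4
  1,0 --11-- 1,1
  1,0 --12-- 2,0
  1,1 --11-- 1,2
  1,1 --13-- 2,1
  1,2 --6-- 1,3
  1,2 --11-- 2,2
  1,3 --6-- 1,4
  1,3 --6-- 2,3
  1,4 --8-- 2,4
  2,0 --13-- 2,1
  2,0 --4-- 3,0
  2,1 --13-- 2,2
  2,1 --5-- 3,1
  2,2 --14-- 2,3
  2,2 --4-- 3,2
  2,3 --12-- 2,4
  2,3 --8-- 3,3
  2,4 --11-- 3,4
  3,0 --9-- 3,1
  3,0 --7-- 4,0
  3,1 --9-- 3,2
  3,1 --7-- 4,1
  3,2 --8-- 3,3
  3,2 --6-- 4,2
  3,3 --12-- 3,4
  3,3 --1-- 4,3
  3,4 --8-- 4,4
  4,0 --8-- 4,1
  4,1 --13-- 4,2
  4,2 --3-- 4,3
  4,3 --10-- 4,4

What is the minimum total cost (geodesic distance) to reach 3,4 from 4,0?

Shortest path: 4,0 → 4,1 → 4,2 → 4,3 → 3,3 → 3,4, total weight = 37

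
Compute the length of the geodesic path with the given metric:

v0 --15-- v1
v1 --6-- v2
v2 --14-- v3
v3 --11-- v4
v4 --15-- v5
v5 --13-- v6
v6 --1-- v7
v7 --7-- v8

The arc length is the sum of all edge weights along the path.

Arc length = 15 + 6 + 14 + 11 + 15 + 13 + 1 + 7 = 82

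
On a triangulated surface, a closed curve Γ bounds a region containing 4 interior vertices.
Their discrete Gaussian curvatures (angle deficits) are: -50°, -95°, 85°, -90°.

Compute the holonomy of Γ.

Holonomy = total enclosed curvature = (-50°) + (-95°) + 85° + (-90°) = -150°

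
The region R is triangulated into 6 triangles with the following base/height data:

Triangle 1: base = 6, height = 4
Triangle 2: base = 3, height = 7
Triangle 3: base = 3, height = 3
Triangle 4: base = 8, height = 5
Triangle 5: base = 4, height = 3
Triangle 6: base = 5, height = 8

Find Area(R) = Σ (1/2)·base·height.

(1/2)×6×4 + (1/2)×3×7 + (1/2)×3×3 + (1/2)×8×5 + (1/2)×4×3 + (1/2)×5×8 = 73.0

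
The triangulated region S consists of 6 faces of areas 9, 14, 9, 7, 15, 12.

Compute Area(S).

9 + 14 + 9 + 7 + 15 + 12 = 66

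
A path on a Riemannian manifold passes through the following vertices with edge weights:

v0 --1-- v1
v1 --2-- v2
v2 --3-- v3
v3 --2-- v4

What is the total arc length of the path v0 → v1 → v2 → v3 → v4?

Arc length = 1 + 2 + 3 + 2 = 8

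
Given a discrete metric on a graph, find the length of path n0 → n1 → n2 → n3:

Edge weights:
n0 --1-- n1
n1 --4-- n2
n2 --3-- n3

Arc length = 1 + 4 + 3 = 8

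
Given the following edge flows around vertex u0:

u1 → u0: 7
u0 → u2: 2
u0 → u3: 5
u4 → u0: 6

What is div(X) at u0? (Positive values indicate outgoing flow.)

Divergence = sum of outgoing flows = (-7) + 2 + 5 + (-6) = -6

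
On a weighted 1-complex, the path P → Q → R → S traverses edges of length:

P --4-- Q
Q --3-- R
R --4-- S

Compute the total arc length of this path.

Arc length = 4 + 3 + 4 = 11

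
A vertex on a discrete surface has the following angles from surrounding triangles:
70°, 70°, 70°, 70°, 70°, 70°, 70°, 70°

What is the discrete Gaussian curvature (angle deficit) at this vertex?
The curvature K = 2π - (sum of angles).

Sum of angles = 560°. K = 360° - 560° = -200° = -10π/9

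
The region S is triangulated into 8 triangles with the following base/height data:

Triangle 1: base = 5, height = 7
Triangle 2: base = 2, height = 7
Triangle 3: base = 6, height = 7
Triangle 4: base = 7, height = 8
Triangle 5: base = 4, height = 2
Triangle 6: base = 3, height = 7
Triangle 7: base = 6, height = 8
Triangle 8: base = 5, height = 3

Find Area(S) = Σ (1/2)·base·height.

(1/2)×5×7 + (1/2)×2×7 + (1/2)×6×7 + (1/2)×7×8 + (1/2)×4×2 + (1/2)×3×7 + (1/2)×6×8 + (1/2)×5×3 = 119.5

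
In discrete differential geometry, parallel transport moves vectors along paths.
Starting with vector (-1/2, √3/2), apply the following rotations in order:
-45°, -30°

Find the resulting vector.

Total rotation: (-45°) + (-30°) = -75°. Final vector: (0.7071, 0.7071)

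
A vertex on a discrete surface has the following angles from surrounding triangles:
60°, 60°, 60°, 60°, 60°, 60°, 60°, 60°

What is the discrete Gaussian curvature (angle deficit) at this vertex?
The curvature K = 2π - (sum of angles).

Sum of angles = 480°. K = 360° - 480° = -120° = -2π/3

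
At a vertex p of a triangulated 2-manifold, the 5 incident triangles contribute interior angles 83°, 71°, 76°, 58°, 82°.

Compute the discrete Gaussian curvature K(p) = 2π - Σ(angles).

Sum of angles = 370°. K = 360° - 370° = -10° = -π/18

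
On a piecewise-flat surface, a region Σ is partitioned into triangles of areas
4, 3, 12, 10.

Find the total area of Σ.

4 + 3 + 12 + 10 = 29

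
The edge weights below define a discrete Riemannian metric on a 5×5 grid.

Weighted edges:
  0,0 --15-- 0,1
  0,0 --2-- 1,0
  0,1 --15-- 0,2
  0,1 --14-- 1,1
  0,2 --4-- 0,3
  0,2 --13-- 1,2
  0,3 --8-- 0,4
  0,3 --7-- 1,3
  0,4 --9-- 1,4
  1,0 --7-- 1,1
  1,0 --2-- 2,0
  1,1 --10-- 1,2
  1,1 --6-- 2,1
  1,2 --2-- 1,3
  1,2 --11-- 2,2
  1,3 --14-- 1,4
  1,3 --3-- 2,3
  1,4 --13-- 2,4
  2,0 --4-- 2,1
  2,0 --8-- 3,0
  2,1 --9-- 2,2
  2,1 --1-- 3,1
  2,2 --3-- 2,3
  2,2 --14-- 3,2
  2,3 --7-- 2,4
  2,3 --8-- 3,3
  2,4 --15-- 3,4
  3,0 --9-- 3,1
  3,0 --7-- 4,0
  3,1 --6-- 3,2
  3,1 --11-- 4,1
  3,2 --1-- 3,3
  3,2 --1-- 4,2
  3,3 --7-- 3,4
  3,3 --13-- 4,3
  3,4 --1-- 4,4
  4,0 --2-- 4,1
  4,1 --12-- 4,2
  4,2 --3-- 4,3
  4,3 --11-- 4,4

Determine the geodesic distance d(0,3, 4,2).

Shortest path: 0,3 → 1,3 → 2,3 → 3,3 → 3,2 → 4,2, total weight = 20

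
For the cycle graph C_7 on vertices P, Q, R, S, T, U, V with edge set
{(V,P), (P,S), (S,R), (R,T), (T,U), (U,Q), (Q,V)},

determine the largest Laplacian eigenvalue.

The cycle graph C_n has Laplacian eigenvalues λ_k = 2 − 2cos(2πk/n), k = 0, 1, …, n−1. Here n = 7:
k=0: 2 − 2cos(0) = 0.0; k=1: 2 − 2cos(2π/7) = 0.753; k=2: 2 − 2cos(4π/7) = 2.445; k=3: 2 − 2cos(6π/7) = 3.8019; k=4: 2 − 2cos(8π/7) = 3.8019; k=5: 2 − 2cos(10π/7) = 2.445; k=6: 2 − 2cos(12π/7) = 0.753.
Laplacian eigenvalues: [0.0, 0.753, 0.753, 2.445, 2.445, 3.8019, 3.8019]. Largest eigenvalue (spectral radius) = 3.8019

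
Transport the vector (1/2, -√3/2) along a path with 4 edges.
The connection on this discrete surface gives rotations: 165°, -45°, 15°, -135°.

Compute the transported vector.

Total rotation: 165° + (-45°) + 15° + (-135°) = 0°. Final vector: (0.5000, -0.8660)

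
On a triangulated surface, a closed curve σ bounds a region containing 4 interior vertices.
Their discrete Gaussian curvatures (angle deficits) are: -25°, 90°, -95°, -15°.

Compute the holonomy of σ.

Holonomy = total enclosed curvature = (-25°) + 90° + (-95°) + (-15°) = -45°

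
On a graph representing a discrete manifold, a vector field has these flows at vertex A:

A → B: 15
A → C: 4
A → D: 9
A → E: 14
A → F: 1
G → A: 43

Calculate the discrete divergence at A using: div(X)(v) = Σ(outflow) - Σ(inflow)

Divergence = sum of outgoing flows = 15 + 4 + 9 + 14 + 1 + (-43) = 0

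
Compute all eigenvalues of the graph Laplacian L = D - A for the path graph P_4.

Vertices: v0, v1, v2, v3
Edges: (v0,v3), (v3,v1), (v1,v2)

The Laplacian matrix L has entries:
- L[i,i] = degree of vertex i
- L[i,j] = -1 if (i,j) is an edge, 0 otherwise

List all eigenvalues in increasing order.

The path graph P_n has Laplacian eigenvalues λ_k = 2 − 2cos(kπ/n), k = 0, 1, …, n−1. Here n = 4:
k=0: 2 − 2cos(0) = 0.0; k=1: 2 − 2cos(π/4) = 0.5858; k=2: 2 − 2cos(π/2) = 2.0; k=3: 2 − 2cos(3π/4) = 3.4142.
Laplacian eigenvalues (increasing order): [0.0, 0.5858, 2.0, 3.4142]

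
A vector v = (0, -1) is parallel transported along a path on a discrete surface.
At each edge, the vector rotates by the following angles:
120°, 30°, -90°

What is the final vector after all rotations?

Total rotation: 120° + 30° + (-90°) = 60°. Final vector: (0.8660, -0.5000)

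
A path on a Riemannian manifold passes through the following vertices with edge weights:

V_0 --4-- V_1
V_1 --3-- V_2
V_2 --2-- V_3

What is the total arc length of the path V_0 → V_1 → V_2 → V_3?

Arc length = 4 + 3 + 2 = 9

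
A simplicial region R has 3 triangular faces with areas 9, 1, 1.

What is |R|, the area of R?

9 + 1 + 1 = 11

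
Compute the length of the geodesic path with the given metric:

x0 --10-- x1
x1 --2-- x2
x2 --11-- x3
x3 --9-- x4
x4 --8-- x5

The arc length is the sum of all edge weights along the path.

Arc length = 10 + 2 + 11 + 9 + 8 = 40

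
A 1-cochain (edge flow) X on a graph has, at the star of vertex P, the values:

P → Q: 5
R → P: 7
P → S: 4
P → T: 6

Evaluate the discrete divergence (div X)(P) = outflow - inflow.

Divergence = sum of outgoing flows = 5 + (-7) + 4 + 6 = 8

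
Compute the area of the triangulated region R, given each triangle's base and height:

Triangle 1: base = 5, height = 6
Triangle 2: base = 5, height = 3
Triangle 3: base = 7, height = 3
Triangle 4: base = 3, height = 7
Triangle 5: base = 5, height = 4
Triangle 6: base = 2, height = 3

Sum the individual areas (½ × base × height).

(1/2)×5×6 + (1/2)×5×3 + (1/2)×7×3 + (1/2)×3×7 + (1/2)×5×4 + (1/2)×2×3 = 56.5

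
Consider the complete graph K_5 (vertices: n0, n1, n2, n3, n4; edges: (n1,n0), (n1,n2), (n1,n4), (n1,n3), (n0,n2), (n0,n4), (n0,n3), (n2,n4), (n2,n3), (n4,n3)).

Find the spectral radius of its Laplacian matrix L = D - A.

For the complete graph K_n, L = nI − J (J = all-ones matrix). J has eigenvalues n (once, eigenvector 𝟙) and 0 (multiplicity n−1), so L has eigenvalues 0 (once) and n (multiplicity n−1). Here n = 5: eigenvalue 0 once and 5 with multiplicity 4.
Laplacian eigenvalues: [0.0, 5.0, 5.0, 5.0, 5.0]. Largest eigenvalue (spectral radius) = 5.0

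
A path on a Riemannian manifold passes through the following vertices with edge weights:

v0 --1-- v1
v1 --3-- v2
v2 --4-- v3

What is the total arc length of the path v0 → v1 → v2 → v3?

Arc length = 1 + 3 + 4 = 8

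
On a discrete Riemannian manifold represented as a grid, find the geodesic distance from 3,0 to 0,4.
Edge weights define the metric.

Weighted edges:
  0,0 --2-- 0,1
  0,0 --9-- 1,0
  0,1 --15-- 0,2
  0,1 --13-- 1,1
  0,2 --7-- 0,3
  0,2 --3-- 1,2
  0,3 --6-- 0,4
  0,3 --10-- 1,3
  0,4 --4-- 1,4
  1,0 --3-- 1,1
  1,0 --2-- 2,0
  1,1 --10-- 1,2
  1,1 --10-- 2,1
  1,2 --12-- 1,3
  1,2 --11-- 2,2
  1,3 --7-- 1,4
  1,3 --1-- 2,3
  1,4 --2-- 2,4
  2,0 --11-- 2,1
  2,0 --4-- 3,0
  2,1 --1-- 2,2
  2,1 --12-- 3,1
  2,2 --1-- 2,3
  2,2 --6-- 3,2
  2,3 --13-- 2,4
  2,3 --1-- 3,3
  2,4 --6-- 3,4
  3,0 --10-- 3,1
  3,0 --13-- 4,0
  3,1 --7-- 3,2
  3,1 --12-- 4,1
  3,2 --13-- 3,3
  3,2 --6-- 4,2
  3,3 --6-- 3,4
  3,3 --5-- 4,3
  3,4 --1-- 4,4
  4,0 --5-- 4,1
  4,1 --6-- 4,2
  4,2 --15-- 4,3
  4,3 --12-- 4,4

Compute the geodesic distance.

Shortest path: 3,0 → 2,0 → 2,1 → 2,2 → 2,3 → 1,3 → 1,4 → 0,4, total weight = 29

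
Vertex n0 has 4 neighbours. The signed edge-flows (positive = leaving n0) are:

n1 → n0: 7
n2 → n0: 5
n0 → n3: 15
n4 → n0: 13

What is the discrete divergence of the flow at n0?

Divergence = sum of outgoing flows = (-7) + (-5) + 15 + (-13) = -10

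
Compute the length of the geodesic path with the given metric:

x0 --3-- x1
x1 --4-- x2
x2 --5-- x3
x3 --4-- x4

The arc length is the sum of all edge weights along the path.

Arc length = 3 + 4 + 5 + 4 = 16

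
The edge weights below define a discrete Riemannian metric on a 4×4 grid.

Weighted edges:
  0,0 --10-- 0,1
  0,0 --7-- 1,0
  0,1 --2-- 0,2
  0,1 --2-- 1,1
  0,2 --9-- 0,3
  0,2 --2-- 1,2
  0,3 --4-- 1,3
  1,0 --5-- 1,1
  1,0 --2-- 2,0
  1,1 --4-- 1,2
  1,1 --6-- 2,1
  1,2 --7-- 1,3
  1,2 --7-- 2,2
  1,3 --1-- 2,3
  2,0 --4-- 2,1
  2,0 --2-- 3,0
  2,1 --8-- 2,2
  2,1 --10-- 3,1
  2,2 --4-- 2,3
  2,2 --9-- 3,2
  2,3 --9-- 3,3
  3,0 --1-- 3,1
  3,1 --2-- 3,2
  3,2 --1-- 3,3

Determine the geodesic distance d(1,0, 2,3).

Shortest path: 1,0 → 2,0 → 3,0 → 3,1 → 3,2 → 3,3 → 2,3, total weight = 17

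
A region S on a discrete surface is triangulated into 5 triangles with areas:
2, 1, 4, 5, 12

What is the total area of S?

2 + 1 + 4 + 5 + 12 = 24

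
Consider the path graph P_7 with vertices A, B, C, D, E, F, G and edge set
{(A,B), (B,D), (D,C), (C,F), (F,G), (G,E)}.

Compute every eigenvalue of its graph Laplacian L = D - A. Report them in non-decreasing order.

The path graph P_n has Laplacian eigenvalues λ_k = 2 − 2cos(kπ/n), k = 0, 1, …, n−1. Here n = 7:
k=0: 2 − 2cos(0) = 0.0; k=1: 2 − 2cos(π/7) = 0.1981; k=2: 2 − 2cos(2π/7) = 0.753; k=3: 2 − 2cos(3π/7) = 1.555; k=4: 2 − 2cos(4π/7) = 2.445; k=5: 2 − 2cos(5π/7) = 3.247; k=6: 2 − 2cos(6π/7) = 3.8019.
Laplacian eigenvalues (increasing order): [0.0, 0.1981, 0.753, 1.555, 2.445, 3.247, 3.8019]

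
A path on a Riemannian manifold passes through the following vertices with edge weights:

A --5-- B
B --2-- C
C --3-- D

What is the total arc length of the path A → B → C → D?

Arc length = 5 + 2 + 3 = 10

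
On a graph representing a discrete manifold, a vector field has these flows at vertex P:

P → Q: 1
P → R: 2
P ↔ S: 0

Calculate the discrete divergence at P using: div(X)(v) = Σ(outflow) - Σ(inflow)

Divergence = sum of outgoing flows = 1 + 2 + 0 = 3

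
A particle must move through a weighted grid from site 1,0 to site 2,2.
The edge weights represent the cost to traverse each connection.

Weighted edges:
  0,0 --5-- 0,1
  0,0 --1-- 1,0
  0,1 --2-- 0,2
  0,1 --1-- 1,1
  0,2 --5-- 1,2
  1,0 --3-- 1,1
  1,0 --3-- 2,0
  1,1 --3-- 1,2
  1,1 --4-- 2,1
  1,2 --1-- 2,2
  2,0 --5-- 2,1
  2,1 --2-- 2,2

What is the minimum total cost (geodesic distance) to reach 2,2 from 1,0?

Shortest path: 1,0 → 1,1 → 1,2 → 2,2, total weight = 7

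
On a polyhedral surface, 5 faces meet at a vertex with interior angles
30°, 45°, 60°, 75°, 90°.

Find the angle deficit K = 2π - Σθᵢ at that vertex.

Sum of angles = 300°. K = 360° - 300° = 60° = π/3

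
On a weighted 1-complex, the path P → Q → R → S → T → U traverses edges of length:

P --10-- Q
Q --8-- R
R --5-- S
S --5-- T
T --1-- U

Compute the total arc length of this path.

Arc length = 10 + 8 + 5 + 5 + 1 = 29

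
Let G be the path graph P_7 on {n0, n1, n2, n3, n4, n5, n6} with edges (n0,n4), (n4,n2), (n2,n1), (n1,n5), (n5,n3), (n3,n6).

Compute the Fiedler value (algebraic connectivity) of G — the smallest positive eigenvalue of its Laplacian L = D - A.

The path graph P_n has Laplacian eigenvalues λ_k = 2 − 2cos(kπ/n), k = 0, 1, …, n−1. Here n = 7:
k=0: 2 − 2cos(0) = 0.0; k=1: 2 − 2cos(π/7) = 0.1981; k=2: 2 − 2cos(2π/7) = 0.753; k=3: 2 − 2cos(3π/7) = 1.555; k=4: 2 − 2cos(4π/7) = 2.445; k=5: 2 − 2cos(5π/7) = 3.247; k=6: 2 − 2cos(6π/7) = 3.8019.
Laplacian eigenvalues: [0.0, 0.1981, 0.753, 1.555, 2.445, 3.247, 3.8019]. Algebraic connectivity (smallest non-zero eigenvalue) = 0.1981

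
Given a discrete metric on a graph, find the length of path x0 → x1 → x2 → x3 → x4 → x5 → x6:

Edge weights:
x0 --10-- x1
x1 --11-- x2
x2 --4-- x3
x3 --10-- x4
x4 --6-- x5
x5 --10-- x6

Arc length = 10 + 11 + 4 + 10 + 6 + 10 = 51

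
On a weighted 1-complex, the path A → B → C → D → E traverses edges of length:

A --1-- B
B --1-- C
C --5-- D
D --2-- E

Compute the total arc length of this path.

Arc length = 1 + 1 + 5 + 2 = 9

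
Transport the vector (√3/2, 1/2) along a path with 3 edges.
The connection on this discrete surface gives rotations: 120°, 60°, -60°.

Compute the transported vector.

Total rotation: 120° + 60° + (-60°) = 120°. Final vector: (-0.8660, 0.5000)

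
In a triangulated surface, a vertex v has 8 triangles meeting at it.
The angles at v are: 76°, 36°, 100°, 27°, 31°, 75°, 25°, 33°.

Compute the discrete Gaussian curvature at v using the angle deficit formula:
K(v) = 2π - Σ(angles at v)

Sum of angles = 403°. K = 360° - 403° = -43° = -43π/180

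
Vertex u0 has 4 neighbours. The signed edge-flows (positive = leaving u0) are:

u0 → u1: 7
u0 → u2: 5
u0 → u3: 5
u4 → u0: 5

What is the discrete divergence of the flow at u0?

Divergence = sum of outgoing flows = 7 + 5 + 5 + (-5) = 12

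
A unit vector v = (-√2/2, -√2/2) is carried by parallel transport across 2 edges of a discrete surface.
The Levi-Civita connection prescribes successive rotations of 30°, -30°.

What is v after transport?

Total rotation: 30° + (-30°) = 0°. Final vector: (-0.7071, -0.7071)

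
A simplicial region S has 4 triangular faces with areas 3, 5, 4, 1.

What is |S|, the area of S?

3 + 5 + 4 + 1 = 13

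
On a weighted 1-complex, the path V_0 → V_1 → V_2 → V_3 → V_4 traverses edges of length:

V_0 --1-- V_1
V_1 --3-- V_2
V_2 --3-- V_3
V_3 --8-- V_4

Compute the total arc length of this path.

Arc length = 1 + 3 + 3 + 8 = 15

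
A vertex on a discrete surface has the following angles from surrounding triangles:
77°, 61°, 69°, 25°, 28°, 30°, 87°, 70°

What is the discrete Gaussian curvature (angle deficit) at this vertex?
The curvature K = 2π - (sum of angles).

Sum of angles = 447°. K = 360° - 447° = -87° = -29π/60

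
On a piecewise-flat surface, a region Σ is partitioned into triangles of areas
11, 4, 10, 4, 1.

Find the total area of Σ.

11 + 4 + 10 + 4 + 1 = 30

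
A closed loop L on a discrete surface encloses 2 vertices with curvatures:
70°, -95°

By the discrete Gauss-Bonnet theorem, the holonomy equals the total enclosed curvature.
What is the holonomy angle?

Holonomy = total enclosed curvature = 70° + (-95°) = -25°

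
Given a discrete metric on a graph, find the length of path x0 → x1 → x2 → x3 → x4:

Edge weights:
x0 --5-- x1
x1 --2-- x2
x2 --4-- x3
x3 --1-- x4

Arc length = 5 + 2 + 4 + 1 = 12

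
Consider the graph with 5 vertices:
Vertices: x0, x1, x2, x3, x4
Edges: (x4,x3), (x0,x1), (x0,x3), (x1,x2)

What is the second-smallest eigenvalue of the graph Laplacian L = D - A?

Degrees: deg(x0) = 2, deg(x1) = 2, deg(x2) = 1, deg(x3) = 2, deg(x4) = 1.
L = D − A with rows/columns ordered (x0, x1, x2, x3, x4):
  [ 2, -1,  0, -1,  0]
  [-1,  2, -1,  0,  0]
  [ 0, -1,  1,  0,  0]
  [-1,  0,  0,  2, -1]
  [ 0,  0,  0, -1,  1]
Characteristic polynomial: det(λI − L) = λ(λ² − 3λ + 1)(λ² − 5λ + 5).
Roots: λ = 0; (λ² − 3λ + 1) = 0 ⇒ λ = (3 ± √5)/2 ≈ 0.382, 2.618; (λ² − 5λ + 5) = 0 ⇒ λ = (5 ± √5)/2 ≈ 1.382, 3.618.
(Check: the roots sum (with multiplicity) to 8, matching trace L = Σdeg = 2·4 = 8.)
Laplacian eigenvalues: [0.0, 0.382, 1.382, 2.618, 3.618]. Algebraic connectivity (smallest non-zero eigenvalue) = 0.382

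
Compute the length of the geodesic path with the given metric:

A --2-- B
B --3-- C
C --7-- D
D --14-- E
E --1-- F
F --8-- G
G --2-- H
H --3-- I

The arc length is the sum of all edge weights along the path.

Arc length = 2 + 3 + 7 + 14 + 1 + 8 + 2 + 3 = 40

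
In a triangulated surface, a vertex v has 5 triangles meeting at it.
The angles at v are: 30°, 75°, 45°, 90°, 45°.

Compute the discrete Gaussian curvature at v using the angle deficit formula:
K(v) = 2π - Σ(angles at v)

Sum of angles = 285°. K = 360° - 285° = 75°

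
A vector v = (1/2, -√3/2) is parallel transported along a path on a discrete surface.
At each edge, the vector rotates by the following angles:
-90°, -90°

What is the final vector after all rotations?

Total rotation: (-90°) + (-90°) = -180° ≡ 180° (mod 360°). Final vector: (-0.5000, 0.8660)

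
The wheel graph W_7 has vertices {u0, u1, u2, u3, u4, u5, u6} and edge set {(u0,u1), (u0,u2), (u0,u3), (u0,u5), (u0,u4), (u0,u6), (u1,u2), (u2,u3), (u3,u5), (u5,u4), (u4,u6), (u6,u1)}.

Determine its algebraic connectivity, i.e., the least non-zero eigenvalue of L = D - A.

The wheel W_7 is the join K_1 ∨ C_6 (a hub joined to every vertex of a cycle of length 6). For a join G ∨ H (G on p vertices, H on q vertices) the Laplacian spectrum is 0, p+q, the eigenvalues of L(G) other than one 0 each shifted by +q, and the eigenvalues of L(H) other than one 0 each shifted by +p. With G = K_1 (p = 1, nothing left after dropping its 0) and H = C_6 (q = 6, eigenvalues 2 − 2cos(2πk/6), k = 0, …, 5; drop k = 0), the spectrum of W_7 is 0, 7, and 1 + (2 − 2cos(2πk/6)) = 3 − 2cos(2πk/6) for k = 1, …, 5:
k=1: 3 − 2cos(π/3) = 2.0; k=2: 3 − 2cos(2π/3) = 4.0; k=3: 3 − 2cos(π) = 5.0; k=4: 3 − 2cos(4π/3) = 4.0; k=5: 3 − 2cos(5π/3) = 2.0.
Laplacian eigenvalues: [0.0, 2.0, 2.0, 4.0, 4.0, 5.0, 7.0]. Algebraic connectivity (smallest non-zero eigenvalue) = 2.0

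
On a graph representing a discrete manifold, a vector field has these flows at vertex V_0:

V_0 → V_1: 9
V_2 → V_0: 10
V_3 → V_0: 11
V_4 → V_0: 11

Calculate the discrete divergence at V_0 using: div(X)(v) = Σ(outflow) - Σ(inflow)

Divergence = sum of outgoing flows = 9 + (-10) + (-11) + (-11) = -23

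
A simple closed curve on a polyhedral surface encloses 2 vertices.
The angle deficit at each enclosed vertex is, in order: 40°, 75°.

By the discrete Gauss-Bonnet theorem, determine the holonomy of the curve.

Holonomy = total enclosed curvature = 40° + 75° = 115°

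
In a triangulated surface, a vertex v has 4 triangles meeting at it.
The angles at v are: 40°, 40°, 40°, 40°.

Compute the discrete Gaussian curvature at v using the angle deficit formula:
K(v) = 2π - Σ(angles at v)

Sum of angles = 160°. K = 360° - 160° = 200° = 10π/9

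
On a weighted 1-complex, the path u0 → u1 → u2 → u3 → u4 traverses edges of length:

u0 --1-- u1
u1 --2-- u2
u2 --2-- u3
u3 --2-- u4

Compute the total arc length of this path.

Arc length = 1 + 2 + 2 + 2 = 7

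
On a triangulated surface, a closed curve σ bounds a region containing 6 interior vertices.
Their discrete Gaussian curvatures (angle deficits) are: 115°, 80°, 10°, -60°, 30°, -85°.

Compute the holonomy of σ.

Holonomy = total enclosed curvature = 115° + 80° + 10° + (-60°) + 30° + (-85°) = 90°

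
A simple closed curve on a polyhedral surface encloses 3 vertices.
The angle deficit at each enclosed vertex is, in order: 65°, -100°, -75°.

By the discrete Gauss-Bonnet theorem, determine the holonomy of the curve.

Holonomy = total enclosed curvature = 65° + (-100°) + (-75°) = -110°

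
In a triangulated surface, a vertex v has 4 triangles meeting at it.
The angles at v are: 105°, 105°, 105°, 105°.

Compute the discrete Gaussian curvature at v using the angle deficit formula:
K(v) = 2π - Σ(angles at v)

Sum of angles = 420°. K = 360° - 420° = -60° = -π/3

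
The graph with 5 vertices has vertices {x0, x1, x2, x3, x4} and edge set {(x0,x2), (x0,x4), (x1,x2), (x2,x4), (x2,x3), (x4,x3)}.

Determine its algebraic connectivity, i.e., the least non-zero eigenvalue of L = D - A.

Degrees: deg(x0) = 2, deg(x1) = 1, deg(x2) = 4, deg(x3) = 2, deg(x4) = 3.
L = D − A with rows/columns ordered (x0, x1, x2, x3, x4):
  [ 2,  0, -1,  0, -1]
  [ 0,  1, -1,  0,  0]
  [-1, -1,  4, -1, -1]
  [ 0,  0, -1,  2, -1]
  [-1,  0, -1, -1,  3]
Characteristic polynomial: det(λI − L) = λ(λ − 1)(λ − 2)(λ − 4)(λ − 5).
Roots: λ = 0; (λ − 1) = 0 ⇒ λ = 1; (λ − 2) = 0 ⇒ λ = 2; (λ − 4) = 0 ⇒ λ = 4; (λ − 5) = 0 ⇒ λ = 5.
(Check: the roots sum (with multiplicity) to 12, matching trace L = Σdeg = 2·6 = 12.)
Laplacian eigenvalues: [0.0, 1.0, 2.0, 4.0, 5.0]. Algebraic connectivity (smallest non-zero eigenvalue) = 1.0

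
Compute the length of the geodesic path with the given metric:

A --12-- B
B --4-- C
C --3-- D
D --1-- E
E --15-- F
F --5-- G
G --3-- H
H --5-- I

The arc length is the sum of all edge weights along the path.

Arc length = 12 + 4 + 3 + 1 + 15 + 5 + 3 + 5 = 48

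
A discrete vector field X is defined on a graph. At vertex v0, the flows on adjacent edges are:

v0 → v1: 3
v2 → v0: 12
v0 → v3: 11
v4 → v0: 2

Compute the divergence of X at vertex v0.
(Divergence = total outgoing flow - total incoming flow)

Divergence = sum of outgoing flows = 3 + (-12) + 11 + (-2) = 0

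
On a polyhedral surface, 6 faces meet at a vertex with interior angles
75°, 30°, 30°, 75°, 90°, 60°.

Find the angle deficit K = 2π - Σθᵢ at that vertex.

Sum of angles = 360°. K = 360° - 360° = 0°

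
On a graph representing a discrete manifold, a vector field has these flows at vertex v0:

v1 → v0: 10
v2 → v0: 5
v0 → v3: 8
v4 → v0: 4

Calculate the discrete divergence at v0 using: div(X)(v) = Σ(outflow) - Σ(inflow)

Divergence = sum of outgoing flows = (-10) + (-5) + 8 + (-4) = -11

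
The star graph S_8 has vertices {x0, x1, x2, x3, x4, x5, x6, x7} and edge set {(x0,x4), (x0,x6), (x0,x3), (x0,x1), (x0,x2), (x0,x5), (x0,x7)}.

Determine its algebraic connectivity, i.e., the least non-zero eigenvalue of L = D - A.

The star S_8 is the complete bipartite graph K_{1,7} (one hub of degree 7, 7 leaves of degree 1). The Laplacian spectrum of K_{p,q} is 0, p (multiplicity q−1), q (multiplicity p−1), p+q. With p = 1, q = 7: 0 once, 1 with multiplicity 6, and 8 once. (Check: trace L = sum of degrees = 14 = 6·1 + 8.)
Laplacian eigenvalues: [0.0, 1.0, 1.0, 1.0, 1.0, 1.0, 1.0, 8.0]. Algebraic connectivity (smallest non-zero eigenvalue) = 1.0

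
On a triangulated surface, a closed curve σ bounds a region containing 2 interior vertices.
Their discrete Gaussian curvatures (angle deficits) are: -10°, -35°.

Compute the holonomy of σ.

Holonomy = total enclosed curvature = (-10°) + (-35°) = -45°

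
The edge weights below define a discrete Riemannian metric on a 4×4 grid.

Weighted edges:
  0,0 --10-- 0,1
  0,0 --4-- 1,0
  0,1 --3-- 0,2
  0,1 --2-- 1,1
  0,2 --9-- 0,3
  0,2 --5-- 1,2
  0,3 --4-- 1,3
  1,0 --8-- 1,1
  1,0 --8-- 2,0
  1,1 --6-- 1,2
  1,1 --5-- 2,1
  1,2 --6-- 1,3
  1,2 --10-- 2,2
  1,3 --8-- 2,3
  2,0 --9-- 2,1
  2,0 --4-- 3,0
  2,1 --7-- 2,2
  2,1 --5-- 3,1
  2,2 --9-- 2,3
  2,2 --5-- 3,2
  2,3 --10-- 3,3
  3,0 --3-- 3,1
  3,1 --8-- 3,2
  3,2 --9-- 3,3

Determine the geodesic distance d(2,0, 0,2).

Shortest path: 2,0 → 2,1 → 1,1 → 0,1 → 0,2, total weight = 19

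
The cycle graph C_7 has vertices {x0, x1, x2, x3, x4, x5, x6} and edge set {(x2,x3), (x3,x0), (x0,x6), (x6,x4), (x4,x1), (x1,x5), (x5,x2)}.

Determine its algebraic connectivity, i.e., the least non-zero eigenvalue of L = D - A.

The cycle graph C_n has Laplacian eigenvalues λ_k = 2 − 2cos(2πk/n), k = 0, 1, …, n−1. Here n = 7:
k=0: 2 − 2cos(0) = 0.0; k=1: 2 − 2cos(2π/7) = 0.753; k=2: 2 − 2cos(4π/7) = 2.445; k=3: 2 − 2cos(6π/7) = 3.8019; k=4: 2 − 2cos(8π/7) = 3.8019; k=5: 2 − 2cos(10π/7) = 2.445; k=6: 2 − 2cos(12π/7) = 0.753.
Laplacian eigenvalues: [0.0, 0.753, 0.753, 2.445, 2.445, 3.8019, 3.8019]. Algebraic connectivity (smallest non-zero eigenvalue) = 0.753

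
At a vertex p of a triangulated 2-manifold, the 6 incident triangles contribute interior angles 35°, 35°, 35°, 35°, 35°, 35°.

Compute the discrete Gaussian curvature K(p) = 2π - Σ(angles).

Sum of angles = 210°. K = 360° - 210° = 150°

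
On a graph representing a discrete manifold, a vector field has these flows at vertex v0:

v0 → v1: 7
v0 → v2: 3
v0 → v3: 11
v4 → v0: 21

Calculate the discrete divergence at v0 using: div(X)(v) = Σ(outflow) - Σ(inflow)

Divergence = sum of outgoing flows = 7 + 3 + 11 + (-21) = 0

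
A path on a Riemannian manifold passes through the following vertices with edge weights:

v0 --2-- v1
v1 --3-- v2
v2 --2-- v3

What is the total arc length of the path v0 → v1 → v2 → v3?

Arc length = 2 + 3 + 2 = 7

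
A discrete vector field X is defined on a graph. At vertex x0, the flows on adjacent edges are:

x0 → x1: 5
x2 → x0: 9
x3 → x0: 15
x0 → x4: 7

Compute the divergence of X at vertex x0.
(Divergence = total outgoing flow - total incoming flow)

Divergence = sum of outgoing flows = 5 + (-9) + (-15) + 7 = -12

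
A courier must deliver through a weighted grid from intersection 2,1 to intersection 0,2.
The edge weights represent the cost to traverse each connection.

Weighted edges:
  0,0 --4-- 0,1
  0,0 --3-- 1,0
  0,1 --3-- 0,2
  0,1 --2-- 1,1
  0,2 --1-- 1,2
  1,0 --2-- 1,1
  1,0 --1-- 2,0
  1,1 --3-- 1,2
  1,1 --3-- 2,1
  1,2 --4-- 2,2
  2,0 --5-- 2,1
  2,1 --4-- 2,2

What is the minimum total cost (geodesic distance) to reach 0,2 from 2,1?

Shortest path: 2,1 → 1,1 → 1,2 → 0,2, total weight = 7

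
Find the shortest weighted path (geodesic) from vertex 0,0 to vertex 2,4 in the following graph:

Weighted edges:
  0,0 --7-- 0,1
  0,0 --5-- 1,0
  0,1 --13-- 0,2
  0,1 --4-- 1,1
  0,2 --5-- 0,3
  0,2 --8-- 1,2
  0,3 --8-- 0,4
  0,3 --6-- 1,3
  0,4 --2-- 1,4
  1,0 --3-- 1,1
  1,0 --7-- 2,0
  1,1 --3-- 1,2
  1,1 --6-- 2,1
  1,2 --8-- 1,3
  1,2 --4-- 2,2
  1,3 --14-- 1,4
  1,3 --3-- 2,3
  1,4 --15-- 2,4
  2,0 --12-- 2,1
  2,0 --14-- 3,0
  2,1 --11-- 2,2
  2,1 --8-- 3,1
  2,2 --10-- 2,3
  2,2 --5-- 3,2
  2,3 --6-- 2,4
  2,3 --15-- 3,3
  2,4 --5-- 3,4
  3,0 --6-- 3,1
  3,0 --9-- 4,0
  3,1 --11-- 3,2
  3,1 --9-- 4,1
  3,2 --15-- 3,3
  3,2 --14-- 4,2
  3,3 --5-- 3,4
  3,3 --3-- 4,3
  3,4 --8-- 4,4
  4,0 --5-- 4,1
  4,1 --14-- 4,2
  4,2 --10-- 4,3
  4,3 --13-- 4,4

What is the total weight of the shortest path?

Shortest path: 0,0 → 1,0 → 1,1 → 1,2 → 1,3 → 2,3 → 2,4, total weight = 28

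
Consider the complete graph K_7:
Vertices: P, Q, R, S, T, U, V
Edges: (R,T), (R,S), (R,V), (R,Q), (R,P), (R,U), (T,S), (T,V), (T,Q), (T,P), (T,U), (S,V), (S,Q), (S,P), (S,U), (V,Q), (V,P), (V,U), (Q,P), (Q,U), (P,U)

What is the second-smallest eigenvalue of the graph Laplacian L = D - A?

For the complete graph K_n, L = nI − J (J = all-ones matrix). J has eigenvalues n (once, eigenvector 𝟙) and 0 (multiplicity n−1), so L has eigenvalues 0 (once) and n (multiplicity n−1). Here n = 7: eigenvalue 0 once and 7 with multiplicity 6.
Laplacian eigenvalues: [0.0, 7.0, 7.0, 7.0, 7.0, 7.0, 7.0]. Algebraic connectivity (smallest non-zero eigenvalue) = 7.0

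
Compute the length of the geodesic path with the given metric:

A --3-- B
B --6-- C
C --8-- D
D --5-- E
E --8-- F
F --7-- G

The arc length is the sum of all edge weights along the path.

Arc length = 3 + 6 + 8 + 5 + 8 + 7 = 37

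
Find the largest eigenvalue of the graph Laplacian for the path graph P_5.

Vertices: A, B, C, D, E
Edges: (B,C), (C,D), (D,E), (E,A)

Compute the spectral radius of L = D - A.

The path graph P_n has Laplacian eigenvalues λ_k = 2 − 2cos(kπ/n), k = 0, 1, …, n−1. Here n = 5:
k=0: 2 − 2cos(0) = 0.0; k=1: 2 − 2cos(π/5) = 0.382; k=2: 2 − 2cos(2π/5) = 1.382; k=3: 2 − 2cos(3π/5) = 2.618; k=4: 2 − 2cos(4π/5) = 3.618.
Laplacian eigenvalues: [0.0, 0.382, 1.382, 2.618, 3.618]. Largest eigenvalue (spectral radius) = 3.618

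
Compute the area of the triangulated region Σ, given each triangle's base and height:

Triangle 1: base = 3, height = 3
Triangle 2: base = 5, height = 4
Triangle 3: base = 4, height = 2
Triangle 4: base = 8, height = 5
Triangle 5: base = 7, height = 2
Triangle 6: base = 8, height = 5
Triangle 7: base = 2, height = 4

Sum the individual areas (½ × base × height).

(1/2)×3×3 + (1/2)×5×4 + (1/2)×4×2 + (1/2)×8×5 + (1/2)×7×2 + (1/2)×8×5 + (1/2)×2×4 = 69.5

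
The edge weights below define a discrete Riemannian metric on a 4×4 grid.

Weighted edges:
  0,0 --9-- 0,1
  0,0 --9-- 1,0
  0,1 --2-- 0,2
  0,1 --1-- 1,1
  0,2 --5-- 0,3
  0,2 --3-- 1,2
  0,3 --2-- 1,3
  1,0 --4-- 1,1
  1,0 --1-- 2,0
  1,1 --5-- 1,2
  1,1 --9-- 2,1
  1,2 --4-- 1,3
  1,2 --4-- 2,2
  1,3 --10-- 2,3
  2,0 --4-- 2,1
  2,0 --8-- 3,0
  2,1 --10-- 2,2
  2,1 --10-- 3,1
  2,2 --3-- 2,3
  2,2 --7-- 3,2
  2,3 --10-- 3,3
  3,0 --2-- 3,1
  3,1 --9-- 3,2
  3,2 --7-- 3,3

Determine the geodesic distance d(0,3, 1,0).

Shortest path: 0,3 → 0,2 → 0,1 → 1,1 → 1,0, total weight = 12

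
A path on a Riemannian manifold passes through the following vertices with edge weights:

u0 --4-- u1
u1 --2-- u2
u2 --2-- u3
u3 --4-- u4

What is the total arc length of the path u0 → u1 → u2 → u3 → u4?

Arc length = 4 + 2 + 2 + 4 = 12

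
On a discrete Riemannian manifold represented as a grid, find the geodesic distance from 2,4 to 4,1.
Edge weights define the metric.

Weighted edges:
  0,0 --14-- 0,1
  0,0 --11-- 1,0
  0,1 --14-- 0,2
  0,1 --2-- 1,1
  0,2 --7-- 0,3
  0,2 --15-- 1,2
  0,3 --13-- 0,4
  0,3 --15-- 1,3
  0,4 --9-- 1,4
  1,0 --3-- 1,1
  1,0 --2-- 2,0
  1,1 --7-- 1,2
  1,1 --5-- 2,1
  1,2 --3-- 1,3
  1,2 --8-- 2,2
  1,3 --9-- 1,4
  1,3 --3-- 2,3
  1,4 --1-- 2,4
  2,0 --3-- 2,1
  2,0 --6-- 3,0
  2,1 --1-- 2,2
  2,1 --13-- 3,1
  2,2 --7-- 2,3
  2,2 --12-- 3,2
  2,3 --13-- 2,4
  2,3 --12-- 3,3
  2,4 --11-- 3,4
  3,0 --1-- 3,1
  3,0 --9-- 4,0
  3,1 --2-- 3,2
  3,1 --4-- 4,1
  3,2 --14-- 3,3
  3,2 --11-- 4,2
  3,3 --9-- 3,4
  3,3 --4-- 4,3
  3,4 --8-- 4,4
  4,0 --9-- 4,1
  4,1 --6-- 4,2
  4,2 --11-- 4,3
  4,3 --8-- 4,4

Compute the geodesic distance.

Shortest path: 2,4 → 2,3 → 2,2 → 2,1 → 2,0 → 3,0 → 3,1 → 4,1, total weight = 35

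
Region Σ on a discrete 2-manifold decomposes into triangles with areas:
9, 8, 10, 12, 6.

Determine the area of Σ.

9 + 8 + 10 + 12 + 6 = 45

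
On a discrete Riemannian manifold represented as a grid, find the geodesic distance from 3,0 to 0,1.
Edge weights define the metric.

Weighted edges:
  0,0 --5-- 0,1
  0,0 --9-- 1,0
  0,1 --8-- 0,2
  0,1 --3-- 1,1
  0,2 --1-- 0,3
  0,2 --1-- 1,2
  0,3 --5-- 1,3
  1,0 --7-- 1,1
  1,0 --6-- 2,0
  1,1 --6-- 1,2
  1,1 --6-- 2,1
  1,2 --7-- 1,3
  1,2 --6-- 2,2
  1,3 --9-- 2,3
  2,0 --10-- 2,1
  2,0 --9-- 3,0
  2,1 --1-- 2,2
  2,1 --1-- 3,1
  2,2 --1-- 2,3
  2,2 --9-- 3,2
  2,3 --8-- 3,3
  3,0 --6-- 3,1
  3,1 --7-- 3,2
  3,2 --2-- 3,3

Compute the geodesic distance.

Shortest path: 3,0 → 3,1 → 2,1 → 1,1 → 0,1, total weight = 16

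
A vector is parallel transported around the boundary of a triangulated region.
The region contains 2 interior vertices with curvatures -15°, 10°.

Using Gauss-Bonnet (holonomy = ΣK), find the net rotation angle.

Holonomy = total enclosed curvature = (-15°) + 10° = -5°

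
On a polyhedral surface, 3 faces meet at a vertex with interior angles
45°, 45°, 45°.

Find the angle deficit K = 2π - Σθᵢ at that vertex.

Sum of angles = 135°. K = 360° - 135° = 225° = 5π/4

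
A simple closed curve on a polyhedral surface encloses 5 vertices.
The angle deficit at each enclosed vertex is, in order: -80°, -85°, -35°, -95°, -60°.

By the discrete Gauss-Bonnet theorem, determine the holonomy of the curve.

Holonomy = total enclosed curvature = (-80°) + (-85°) + (-35°) + (-95°) + (-60°) = -355°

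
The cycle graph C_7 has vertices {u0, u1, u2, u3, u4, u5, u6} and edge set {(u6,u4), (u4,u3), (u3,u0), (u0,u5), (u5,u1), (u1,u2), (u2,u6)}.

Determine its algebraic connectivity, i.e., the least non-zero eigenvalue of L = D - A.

The cycle graph C_n has Laplacian eigenvalues λ_k = 2 − 2cos(2πk/n), k = 0, 1, …, n−1. Here n = 7:
k=0: 2 − 2cos(0) = 0.0; k=1: 2 − 2cos(2π/7) = 0.753; k=2: 2 − 2cos(4π/7) = 2.445; k=3: 2 − 2cos(6π/7) = 3.8019; k=4: 2 − 2cos(8π/7) = 3.8019; k=5: 2 − 2cos(10π/7) = 2.445; k=6: 2 − 2cos(12π/7) = 0.753.
Laplacian eigenvalues: [0.0, 0.753, 0.753, 2.445, 2.445, 3.8019, 3.8019]. Algebraic connectivity (smallest non-zero eigenvalue) = 0.753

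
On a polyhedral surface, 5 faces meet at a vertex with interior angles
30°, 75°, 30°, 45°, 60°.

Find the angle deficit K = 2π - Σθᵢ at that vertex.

Sum of angles = 240°. K = 360° - 240° = 120° = 2π/3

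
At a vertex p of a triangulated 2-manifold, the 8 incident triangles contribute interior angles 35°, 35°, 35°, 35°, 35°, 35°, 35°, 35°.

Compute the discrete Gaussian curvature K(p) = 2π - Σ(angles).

Sum of angles = 280°. K = 360° - 280° = 80° = 4π/9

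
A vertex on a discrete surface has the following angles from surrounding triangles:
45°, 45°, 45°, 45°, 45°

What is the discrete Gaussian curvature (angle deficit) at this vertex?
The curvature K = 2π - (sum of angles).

Sum of angles = 225°. K = 360° - 225° = 135° = 3π/4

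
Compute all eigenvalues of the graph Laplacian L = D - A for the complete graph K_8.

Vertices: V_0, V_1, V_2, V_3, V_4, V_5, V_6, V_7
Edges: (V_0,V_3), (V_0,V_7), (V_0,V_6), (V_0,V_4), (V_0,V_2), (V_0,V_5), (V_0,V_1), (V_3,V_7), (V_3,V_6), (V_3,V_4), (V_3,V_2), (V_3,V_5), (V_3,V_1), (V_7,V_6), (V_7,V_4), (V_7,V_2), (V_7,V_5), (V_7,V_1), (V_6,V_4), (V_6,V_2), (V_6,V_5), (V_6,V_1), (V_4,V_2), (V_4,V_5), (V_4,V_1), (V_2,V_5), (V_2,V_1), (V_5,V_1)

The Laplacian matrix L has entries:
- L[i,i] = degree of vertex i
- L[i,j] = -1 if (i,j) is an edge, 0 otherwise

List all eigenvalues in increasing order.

For the complete graph K_n, L = nI − J (J = all-ones matrix). J has eigenvalues n (once, eigenvector 𝟙) and 0 (multiplicity n−1), so L has eigenvalues 0 (once) and n (multiplicity n−1). Here n = 8: eigenvalue 0 once and 8 with multiplicity 7.
Laplacian eigenvalues (increasing order): [0.0, 8.0, 8.0, 8.0, 8.0, 8.0, 8.0, 8.0]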